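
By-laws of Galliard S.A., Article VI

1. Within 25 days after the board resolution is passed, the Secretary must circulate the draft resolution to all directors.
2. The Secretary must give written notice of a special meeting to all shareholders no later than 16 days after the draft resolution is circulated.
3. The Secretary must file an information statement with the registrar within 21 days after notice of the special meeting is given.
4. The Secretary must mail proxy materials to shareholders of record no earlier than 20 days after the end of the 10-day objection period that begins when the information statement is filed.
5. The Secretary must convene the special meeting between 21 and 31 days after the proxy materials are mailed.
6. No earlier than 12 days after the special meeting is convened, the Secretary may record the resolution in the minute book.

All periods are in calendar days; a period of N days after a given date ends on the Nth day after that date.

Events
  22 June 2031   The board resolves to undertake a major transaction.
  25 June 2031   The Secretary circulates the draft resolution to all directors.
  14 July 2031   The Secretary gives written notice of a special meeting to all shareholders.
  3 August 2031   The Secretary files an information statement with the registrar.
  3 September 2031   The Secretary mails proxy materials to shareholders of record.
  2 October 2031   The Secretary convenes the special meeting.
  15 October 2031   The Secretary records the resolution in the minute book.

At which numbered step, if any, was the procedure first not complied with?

Step 1 — counting 25 days from 22 June 2031 (when the board resolution is passed) gives a deadline of 17 July 2031; done 25 June 2031 — timely.
Step 2 — counting 16 days from 25 June 2031 (when the draft resolution is circulated) gives a deadline of 11 July 2031; not done until 14 July 2031, 3 days after the deadline.
No need to go further; step 2 was not satisfied.

Step 2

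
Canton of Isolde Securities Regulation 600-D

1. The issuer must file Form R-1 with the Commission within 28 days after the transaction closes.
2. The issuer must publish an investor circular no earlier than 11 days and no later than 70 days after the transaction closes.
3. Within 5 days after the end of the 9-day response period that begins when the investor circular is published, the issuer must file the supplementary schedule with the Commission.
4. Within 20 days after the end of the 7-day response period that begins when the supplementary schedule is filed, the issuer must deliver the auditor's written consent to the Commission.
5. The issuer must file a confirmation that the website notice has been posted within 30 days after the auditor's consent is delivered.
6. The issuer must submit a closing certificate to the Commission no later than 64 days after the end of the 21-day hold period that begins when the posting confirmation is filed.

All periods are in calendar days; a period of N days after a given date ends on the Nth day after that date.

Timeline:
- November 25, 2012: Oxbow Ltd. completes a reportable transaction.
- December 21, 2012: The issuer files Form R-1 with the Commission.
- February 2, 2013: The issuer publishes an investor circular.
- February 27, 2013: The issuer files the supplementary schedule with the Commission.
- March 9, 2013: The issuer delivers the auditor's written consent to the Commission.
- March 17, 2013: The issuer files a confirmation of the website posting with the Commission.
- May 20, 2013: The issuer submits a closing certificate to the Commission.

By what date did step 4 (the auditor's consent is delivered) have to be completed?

March 26, 2013

The supplementary schedule is filed on February 27, 2013; the 7-day response period therefore ends March 6, 2013, and step 4 runs from that date. 20 days after March 6, 2013 is March 26, 2013.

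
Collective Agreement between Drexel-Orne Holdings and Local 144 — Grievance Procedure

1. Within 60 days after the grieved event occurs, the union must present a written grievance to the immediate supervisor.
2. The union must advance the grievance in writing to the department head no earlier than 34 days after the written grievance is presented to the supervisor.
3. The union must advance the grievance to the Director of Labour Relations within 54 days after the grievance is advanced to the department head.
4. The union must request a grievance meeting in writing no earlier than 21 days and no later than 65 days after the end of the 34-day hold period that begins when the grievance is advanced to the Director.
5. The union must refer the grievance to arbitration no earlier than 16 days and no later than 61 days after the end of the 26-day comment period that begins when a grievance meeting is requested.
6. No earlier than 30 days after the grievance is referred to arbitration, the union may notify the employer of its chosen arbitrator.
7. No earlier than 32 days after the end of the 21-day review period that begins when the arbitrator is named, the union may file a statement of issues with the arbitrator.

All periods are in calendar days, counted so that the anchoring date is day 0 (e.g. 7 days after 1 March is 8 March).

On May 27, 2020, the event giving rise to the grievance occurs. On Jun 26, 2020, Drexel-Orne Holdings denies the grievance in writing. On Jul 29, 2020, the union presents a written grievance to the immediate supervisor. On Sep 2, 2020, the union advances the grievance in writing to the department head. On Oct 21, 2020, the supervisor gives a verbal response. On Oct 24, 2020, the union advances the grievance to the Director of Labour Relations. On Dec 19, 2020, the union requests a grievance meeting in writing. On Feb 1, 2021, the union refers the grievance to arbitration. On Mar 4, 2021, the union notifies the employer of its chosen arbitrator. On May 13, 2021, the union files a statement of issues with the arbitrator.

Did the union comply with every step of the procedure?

Step 1: 60 days after May 27, 2020 (when the grieved event occurs) is Jul 26, 2020; not done until Jul 29, 2020, 3 days after the deadline.

No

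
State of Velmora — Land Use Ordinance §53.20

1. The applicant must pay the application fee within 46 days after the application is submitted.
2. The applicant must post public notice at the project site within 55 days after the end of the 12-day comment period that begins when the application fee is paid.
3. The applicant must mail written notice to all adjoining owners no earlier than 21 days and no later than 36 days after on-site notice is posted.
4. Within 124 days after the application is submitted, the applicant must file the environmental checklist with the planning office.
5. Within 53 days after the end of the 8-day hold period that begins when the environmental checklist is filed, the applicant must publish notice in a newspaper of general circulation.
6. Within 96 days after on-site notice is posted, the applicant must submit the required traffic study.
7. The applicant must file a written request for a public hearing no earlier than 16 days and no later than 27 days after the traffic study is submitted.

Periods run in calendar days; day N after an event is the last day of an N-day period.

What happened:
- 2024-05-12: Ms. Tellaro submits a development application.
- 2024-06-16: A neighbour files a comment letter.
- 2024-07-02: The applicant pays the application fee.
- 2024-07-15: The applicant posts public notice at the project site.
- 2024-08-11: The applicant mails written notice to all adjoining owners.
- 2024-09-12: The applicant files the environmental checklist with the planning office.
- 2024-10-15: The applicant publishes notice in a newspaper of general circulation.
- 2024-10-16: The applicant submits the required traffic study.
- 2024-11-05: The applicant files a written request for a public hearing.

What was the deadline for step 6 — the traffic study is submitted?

2024-10-19

Step 6 runs from 2024-07-15, when on-site notice is posted. 96 days after 2024-07-15 is 2024-10-19.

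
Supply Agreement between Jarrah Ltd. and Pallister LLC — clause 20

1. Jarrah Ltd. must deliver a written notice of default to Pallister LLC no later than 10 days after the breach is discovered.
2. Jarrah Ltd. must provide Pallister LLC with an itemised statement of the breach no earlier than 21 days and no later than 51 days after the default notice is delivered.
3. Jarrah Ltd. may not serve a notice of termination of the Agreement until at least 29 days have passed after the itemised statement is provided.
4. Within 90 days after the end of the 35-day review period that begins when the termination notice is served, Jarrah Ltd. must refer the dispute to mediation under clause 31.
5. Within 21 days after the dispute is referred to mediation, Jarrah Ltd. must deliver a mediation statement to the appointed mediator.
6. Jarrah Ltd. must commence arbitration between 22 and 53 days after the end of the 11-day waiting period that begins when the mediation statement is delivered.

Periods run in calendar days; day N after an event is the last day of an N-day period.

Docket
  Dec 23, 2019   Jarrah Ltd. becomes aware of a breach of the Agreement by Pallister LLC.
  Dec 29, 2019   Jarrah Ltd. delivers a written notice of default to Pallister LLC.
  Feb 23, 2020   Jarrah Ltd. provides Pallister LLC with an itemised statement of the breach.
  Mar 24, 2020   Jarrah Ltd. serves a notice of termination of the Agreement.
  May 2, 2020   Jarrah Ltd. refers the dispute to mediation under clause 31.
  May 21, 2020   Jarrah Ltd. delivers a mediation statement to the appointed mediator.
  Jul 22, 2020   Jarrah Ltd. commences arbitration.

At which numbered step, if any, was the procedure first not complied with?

Step 2

(1) due by Dec 23, 2019 + 10 days = Jan 2, 2020; completed Dec 29, 2019, before the deadline.
(2) the permitted window runs from Dec 29, 2019 + 21 = Jan 19, 2020 to Dec 29, 2019 + 51 = Feb 18, 2020; Feb 23, 2020 is 5 days past the end of the window.
No need to go further; step 2 was not satisfied.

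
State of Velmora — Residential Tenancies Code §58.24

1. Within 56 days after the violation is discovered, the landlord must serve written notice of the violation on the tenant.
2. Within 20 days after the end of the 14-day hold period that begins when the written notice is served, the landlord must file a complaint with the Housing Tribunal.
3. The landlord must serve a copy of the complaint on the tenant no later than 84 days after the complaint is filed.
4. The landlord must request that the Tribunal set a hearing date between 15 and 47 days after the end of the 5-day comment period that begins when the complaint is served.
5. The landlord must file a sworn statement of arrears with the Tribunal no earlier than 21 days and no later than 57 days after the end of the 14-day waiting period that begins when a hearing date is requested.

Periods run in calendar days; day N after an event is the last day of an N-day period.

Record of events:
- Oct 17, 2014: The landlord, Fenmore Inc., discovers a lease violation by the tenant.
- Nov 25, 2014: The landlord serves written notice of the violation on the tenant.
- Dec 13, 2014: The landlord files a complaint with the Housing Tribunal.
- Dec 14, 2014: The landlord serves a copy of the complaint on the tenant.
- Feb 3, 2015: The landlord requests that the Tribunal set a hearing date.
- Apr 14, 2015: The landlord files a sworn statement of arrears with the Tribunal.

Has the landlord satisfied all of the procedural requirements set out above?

Step 1: 56 days after Oct 17, 2014 (when the violation is discovered) is Dec 12, 2014; done Nov 25, 2014 — timely.
Step 2: 20 days after Dec 9, 2014 (end of the 14-day hold period, which began when the written notice is served on Nov 25, 2014) is Dec 29, 2014; done Dec 13, 2014 — timely.
Step 3: 84 days after Dec 13, 2014 (when the complaint is filed) is Mar 7, 2015; done Dec 14, 2014 — timely.
Step 4: the window is 15–47 days after Dec 19, 2014 (end of the 5-day comment period, which began when the complaint is served on Dec 14, 2014), so Jan 3, 2015 through Feb 4, 2015; done Feb 3, 2015, which is between those dates.
Step 5: the window is 21–57 days after Feb 17, 2015 (end of the 14-day waiting period, which began when a hearing date is requested on Feb 3, 2015), so Mar 10, 2015 through Apr 15, 2015; done Apr 14, 2015 — within the window.

Yes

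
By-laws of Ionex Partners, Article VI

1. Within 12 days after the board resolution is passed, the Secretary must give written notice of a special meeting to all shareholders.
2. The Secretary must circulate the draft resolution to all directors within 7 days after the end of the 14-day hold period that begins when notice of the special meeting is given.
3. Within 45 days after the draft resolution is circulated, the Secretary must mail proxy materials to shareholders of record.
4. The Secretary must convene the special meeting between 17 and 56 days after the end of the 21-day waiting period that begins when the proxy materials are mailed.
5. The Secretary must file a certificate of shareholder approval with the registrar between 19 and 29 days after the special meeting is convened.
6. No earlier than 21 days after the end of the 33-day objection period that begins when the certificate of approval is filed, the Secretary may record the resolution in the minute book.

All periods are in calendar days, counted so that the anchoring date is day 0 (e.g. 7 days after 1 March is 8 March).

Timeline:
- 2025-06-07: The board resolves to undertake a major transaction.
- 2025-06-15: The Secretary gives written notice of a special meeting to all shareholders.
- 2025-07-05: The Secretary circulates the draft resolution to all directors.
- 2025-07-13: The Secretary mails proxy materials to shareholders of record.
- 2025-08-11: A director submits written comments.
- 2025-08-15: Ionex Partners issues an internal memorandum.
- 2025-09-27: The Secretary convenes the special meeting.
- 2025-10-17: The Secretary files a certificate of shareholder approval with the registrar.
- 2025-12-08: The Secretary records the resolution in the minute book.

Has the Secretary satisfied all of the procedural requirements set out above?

No

Step 1: 12 days after 2025-06-07 (when the board resolution is passed) is 2025-06-19; completed 2025-06-15, before the deadline.
Step 2: 7 days after 2025-06-29 (end of the 14-day hold period, which began when notice of the special meeting is given on 2025-06-15) is 2025-07-06; completed 2025-07-05, before the deadline.
Step 3: 45 days after 2025-07-05 (when the draft resolution is circulated) is 2025-08-19; done 2025-07-13 — timely.
Step 4: the window is 17–56 days after 2025-08-03 (end of the 21-day waiting period, which began when the proxy materials are mailed on 2025-07-13), so 2025-08-20 through 2025-09-28; done 2025-09-27, which is between those dates.
Step 5: the window is 19–29 days after 2025-09-27 (when the special meeting is convened), so 2025-10-16 through 2025-10-26; done 2025-10-17, which is between those dates.
Step 6: the earliest permitted date is 21 days after 2025-11-19 (end of the 33-day objection period, which began when the certificate of approval is filed on 2025-10-17), i.e. 2025-12-10; 2025-12-08 is 2 days before the earliest permitted date.
The analysis stops there.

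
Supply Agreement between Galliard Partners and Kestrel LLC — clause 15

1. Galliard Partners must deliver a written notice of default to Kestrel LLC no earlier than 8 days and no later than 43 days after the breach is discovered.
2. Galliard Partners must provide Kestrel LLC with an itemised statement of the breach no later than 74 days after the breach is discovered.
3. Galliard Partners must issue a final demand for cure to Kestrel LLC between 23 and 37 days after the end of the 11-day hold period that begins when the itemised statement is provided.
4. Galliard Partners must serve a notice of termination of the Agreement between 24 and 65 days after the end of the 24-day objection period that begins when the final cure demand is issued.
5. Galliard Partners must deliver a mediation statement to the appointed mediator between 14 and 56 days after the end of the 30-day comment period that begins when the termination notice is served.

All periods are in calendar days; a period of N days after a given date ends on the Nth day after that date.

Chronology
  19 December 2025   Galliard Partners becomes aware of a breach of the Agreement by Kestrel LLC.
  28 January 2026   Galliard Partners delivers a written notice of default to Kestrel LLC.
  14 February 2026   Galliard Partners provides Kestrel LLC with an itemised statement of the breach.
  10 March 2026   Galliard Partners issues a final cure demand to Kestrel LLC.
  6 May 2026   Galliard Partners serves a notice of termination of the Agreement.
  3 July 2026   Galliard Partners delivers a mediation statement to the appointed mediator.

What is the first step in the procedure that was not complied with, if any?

Step 1: the window is 8–43 days after 19 December 2025 (when the breach is discovered), so 27 December 2025 through 31 January 2026; done 28 January 2026, which is between those dates.
Step 2: 74 days after 19 December 2025 (when the breach is discovered) is 3 March 2026; done 14 February 2026 — timely.
Step 3: the window is 23–37 days after 25 February 2026 (end of the 11-day hold period, which began when the itemised statement is provided on 14 February 2026), so 20 March 2026 through 3 April 2026; done 10 March 2026 — 10 days before the window opened.
Later steps need not be reached.

Step 3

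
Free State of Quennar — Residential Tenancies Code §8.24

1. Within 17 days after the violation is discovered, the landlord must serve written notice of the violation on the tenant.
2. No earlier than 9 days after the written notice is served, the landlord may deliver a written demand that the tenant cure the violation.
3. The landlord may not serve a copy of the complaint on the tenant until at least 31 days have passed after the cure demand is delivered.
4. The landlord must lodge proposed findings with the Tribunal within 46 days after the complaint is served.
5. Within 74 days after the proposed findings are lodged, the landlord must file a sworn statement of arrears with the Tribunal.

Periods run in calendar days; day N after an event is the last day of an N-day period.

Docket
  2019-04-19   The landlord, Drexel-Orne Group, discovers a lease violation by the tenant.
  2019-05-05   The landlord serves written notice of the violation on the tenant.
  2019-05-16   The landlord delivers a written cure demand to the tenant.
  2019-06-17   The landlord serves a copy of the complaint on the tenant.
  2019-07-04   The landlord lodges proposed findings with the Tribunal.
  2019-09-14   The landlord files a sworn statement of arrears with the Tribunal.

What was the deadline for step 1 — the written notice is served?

Step 1 runs from 2019-04-19, when the violation is discovered. 17 days after 2019-04-19 is 2019-05-06.

2019-05-06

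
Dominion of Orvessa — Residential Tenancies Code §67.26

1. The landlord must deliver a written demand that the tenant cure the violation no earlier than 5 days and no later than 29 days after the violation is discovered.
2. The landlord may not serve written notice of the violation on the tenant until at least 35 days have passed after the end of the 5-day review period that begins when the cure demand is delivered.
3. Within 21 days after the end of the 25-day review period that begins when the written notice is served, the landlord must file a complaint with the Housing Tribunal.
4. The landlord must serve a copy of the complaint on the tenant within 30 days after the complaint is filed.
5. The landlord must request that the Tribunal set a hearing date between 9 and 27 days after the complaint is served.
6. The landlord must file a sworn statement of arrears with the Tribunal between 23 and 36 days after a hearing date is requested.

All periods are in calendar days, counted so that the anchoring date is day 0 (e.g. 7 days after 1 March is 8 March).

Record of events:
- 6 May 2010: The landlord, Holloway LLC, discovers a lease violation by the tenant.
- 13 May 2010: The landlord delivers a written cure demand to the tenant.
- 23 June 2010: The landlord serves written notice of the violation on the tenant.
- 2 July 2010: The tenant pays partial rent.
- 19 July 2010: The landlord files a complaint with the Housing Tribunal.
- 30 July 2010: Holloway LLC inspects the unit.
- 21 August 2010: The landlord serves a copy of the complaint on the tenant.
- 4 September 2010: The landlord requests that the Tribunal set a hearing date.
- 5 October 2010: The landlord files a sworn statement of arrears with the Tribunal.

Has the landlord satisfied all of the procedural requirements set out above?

No

Step 1: the window is 5–29 days after 6 May 2010 (when the violation is discovered), so 11 May 2010 through 4 June 2010; 13 May 2010 falls inside that range.
Step 2: the earliest permitted date is 35 days after 18 May 2010 (end of the 5-day review period, which began when the cure demand is delivered on 13 May 2010), i.e. 22 June 2010; 23 June 2010 is on or after that date.
Step 3: 21 days after 18 July 2010 (end of the 25-day review period, which began when the written notice is served on 23 June 2010) is 8 August 2010; done 19 July 2010 — timely.
Step 4: 30 days after 19 July 2010 (when the complaint is filed) is 18 August 2010; 21 August 2010 misses that deadline by 3 days.
That is the first point of non-compliance.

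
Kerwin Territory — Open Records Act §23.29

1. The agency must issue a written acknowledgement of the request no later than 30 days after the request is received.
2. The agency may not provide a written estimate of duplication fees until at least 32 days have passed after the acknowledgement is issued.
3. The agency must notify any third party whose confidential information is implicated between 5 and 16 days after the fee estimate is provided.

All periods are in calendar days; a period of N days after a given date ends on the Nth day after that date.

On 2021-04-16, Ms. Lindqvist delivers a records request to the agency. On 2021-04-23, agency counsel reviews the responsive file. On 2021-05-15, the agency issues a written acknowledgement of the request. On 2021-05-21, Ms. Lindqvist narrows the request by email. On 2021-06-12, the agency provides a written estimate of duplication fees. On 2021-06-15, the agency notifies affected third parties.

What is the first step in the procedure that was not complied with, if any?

Step 2

Step 1: 30 days after 2021-04-16 (when the request is received) is 2021-05-16; completed 2021-05-15, before the deadline.
Step 2: the earliest permitted date is 32 days after 2021-05-15 (when the acknowledgement is issued), i.e. 2021-06-16; done 2021-06-12 — 4 days too early.
The procedure was therefore not followed at step 2.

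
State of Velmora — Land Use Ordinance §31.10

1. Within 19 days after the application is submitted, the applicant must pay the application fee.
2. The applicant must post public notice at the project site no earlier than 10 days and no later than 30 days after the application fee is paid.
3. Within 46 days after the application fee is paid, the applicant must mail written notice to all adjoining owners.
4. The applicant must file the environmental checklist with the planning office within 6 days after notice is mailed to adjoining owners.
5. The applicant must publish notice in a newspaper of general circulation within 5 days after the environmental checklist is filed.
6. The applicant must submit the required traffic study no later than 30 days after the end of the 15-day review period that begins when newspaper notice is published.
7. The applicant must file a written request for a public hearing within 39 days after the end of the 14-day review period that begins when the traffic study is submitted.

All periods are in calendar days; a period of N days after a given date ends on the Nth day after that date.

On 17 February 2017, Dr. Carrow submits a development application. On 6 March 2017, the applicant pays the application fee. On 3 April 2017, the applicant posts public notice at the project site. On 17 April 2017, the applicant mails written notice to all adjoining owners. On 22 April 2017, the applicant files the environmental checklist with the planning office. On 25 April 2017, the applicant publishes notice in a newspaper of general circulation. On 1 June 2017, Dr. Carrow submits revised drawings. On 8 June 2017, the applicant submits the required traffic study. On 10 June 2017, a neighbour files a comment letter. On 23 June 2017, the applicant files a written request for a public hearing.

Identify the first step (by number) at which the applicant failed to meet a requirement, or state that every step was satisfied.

None — every step was satisfied

Step 1: 19 days after 17 February 2017 (when the application is submitted) is 8 March 2017; completed 6 March 2017, before the deadline.
Step 2: the window is 10–30 days after 6 March 2017 (when the application fee is paid), so 16 March 2017 through 5 April 2017; done 3 April 2017 — within the window.
Step 3: 46 days after 6 March 2017 (when the application fee is paid) is 21 April 2017; completed 17 April 2017, before the deadline.
Step 4: 6 days after 17 April 2017 (when notice is mailed to adjoining owners) is 23 April 2017; done 22 April 2017 — timely.
Step 5: 5 days after 22 April 2017 (when the environmental checklist is filed) is 27 April 2017; completed 25 April 2017, before the deadline.
Step 6: 30 days after 10 May 2017 (end of the 15-day review period, which began when newspaper notice is published on 25 April 2017) is 9 June 2017; 8 June 2017 is within that limit.
Step 7: 39 days after 22 June 2017 (end of the 14-day review period, which began when the traffic study is submitted on 8 June 2017) is 31 July 2017; 23 June 2017 is within that limit.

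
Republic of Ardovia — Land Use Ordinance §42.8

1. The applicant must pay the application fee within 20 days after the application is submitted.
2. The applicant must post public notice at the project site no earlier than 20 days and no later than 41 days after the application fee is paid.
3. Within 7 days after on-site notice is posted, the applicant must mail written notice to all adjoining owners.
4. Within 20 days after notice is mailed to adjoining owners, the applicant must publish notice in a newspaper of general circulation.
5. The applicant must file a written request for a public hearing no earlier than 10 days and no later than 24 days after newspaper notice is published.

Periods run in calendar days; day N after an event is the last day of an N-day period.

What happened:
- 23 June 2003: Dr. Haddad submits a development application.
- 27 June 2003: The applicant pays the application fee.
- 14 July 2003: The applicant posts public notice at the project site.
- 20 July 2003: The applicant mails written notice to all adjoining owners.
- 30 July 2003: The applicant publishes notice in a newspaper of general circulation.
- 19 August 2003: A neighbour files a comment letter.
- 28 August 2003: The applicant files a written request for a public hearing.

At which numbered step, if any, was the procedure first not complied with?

(1) due by 23 June 2003 + 20 days = 13 July 2003; done 27 June 2003 — timely.
(2) the permitted window runs from 27 June 2003 + 20 = 17 July 2003 to 27 June 2003 + 41 = 7 August 2003; done 14 July 2003 — 3 days before the window opened.
No need to go further; step 2 was not satisfied.

Step 2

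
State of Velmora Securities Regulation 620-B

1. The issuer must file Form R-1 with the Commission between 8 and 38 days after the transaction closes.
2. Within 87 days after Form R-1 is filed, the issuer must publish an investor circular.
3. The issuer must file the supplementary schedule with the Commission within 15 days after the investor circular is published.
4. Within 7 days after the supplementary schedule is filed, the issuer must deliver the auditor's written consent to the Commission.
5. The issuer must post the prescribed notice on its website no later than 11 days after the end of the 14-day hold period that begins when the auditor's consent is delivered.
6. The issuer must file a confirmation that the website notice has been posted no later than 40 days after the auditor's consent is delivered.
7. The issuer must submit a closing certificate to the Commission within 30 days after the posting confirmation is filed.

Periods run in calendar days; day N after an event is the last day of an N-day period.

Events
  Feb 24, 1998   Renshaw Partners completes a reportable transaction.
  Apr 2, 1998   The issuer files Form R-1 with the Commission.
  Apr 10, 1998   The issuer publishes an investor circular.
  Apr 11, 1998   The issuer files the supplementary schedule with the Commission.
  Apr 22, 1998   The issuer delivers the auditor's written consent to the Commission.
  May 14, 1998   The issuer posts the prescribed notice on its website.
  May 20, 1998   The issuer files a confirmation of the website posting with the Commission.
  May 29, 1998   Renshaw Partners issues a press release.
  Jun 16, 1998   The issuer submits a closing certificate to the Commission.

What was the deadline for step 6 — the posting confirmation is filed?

Jun 1, 1998

Step 6 runs from Apr 22, 1998, when the auditor's consent is delivered. 40 days after Apr 22, 1998 is Jun 1, 1998.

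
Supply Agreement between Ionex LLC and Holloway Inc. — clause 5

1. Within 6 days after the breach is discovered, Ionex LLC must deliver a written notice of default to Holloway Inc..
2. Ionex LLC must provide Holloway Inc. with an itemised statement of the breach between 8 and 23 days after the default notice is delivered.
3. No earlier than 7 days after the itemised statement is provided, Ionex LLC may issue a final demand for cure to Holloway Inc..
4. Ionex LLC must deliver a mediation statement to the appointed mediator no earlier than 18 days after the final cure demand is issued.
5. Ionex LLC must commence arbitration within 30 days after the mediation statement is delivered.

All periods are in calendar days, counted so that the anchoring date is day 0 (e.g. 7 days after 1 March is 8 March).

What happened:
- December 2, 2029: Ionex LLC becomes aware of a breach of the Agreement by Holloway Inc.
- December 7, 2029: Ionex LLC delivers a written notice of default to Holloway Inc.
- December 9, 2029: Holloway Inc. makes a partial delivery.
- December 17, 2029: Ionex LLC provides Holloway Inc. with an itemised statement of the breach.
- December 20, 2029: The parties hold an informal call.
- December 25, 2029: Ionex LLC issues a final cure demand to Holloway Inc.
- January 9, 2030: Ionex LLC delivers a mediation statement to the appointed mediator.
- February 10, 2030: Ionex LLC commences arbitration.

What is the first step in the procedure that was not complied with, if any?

Step 1 — counting 6 days from December 2, 2029 (when the breach is discovered) gives a deadline of December 8, 2029; December 7, 2029 is within that limit.
Step 2 — 8 and 23 days from December 7, 2029 (when the default notice is delivered) are December 15, 2029 and December 30, 2029 respectively; December 17, 2029 falls inside that range.
Step 3 — must wait 7 days from December 17, 2029 (when the itemised statement is provided), so not before December 24, 2029; done December 25, 2029, after the minimum wait.
Step 4 — must wait 18 days from December 25, 2029 (when the final cure demand is issued), so not before January 12, 2030; done January 9, 2030 — 3 days too early.

Step 4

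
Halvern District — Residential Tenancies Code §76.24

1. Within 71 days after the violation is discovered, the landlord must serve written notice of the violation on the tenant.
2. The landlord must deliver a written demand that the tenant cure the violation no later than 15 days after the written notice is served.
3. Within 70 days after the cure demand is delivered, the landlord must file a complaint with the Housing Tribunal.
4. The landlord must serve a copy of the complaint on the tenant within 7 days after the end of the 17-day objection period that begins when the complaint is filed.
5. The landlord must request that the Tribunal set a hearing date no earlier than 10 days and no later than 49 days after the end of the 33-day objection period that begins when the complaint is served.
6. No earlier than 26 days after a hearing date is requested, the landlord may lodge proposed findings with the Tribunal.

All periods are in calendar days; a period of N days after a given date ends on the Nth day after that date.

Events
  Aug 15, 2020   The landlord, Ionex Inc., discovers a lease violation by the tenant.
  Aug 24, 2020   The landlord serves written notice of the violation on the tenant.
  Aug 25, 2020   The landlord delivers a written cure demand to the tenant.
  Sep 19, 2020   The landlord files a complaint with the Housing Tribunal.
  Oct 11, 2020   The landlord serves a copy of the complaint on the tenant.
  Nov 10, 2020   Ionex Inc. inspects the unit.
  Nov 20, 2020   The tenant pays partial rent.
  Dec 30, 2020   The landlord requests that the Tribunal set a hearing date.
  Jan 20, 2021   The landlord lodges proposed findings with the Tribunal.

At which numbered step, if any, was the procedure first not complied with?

Step 1 — counting 71 days from Aug 15, 2020 (when the violation is discovered) gives a deadline of Oct 25, 2020; Aug 24, 2020 is within that limit.
Step 2 — counting 15 days from Aug 24, 2020 (when the written notice is served) gives a deadline of Sep 8, 2020; completed Aug 25, 2020, before the deadline.
Step 3 — counting 70 days from Aug 25, 2020 (when the cure demand is delivered) gives a deadline of Nov 3, 2020; Sep 19, 2020 is within that limit.
Step 4 — counting 7 days from Oct 6, 2020 (end of the 17-day objection period, which began when the complaint is filed on Sep 19, 2020) gives a deadline of Oct 13, 2020; Oct 11, 2020 is within that limit.
Step 5 — 10 and 49 days from Nov 13, 2020 (end of the 33-day objection period, which began when the complaint is served on Oct 11, 2020) are Nov 23, 2020 and Jan 1, 2021 respectively; done Dec 30, 2020, which is between those dates.
Step 6 — must wait 26 days from Dec 30, 2020 (when a hearing date is requested), so not before Jan 25, 2021; done Jan 20, 2021 — 5 days too early.

Step 6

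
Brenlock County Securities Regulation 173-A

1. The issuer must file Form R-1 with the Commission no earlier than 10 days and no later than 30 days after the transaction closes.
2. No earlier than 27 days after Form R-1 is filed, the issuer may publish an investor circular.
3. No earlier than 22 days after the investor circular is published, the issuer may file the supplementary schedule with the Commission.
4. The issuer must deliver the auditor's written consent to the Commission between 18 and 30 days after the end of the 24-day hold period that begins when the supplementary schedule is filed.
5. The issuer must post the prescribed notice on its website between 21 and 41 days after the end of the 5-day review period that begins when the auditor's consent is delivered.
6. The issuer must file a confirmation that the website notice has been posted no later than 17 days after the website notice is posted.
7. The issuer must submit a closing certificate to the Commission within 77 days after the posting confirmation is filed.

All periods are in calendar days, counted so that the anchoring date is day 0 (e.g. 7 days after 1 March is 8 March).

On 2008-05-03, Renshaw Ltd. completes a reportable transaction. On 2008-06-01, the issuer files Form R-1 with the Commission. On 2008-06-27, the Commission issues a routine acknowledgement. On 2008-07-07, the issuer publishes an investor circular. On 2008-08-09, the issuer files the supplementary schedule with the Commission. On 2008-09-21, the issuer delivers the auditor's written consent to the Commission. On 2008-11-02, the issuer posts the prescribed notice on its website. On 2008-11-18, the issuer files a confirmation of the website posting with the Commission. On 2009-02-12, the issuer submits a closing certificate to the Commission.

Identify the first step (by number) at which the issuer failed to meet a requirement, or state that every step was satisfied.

Step 7

Step 1: the window is 10–30 days after 2008-05-03 (when the transaction closes), so 2008-05-13 through 2008-06-02; done 2008-06-01, which is between those dates.
Step 2: the earliest permitted date is 27 days after 2008-06-01 (when Form R-1 is filed), i.e. 2008-06-28; 2008-07-07 is on or after that date.
Step 3: the earliest permitted date is 22 days after 2008-07-07 (when the investor circular is published), i.e. 2008-07-29; 2008-08-09 is on or after that date.
Step 4: the window is 18–30 days after 2008-09-02 (end of the 24-day hold period, which began when the supplementary schedule is filed on 2008-08-09), so 2008-09-20 through 2008-10-02; 2008-09-21 falls inside that range.
Step 5: the window is 21–41 days after 2008-09-26 (end of the 5-day review period, which began when the auditor's consent is delivered on 2008-09-21), so 2008-10-17 through 2008-11-06; done 2008-11-02, which is between those dates.
Step 6: 17 days after 2008-11-02 (when the website notice is posted) is 2008-11-19; 2008-11-18 is within that limit.
Step 7: 77 days after 2008-11-18 (when the posting confirmation is filed) is 2009-02-03; done 2009-02-12 — 9 days late.
The procedure was therefore not followed at step 7.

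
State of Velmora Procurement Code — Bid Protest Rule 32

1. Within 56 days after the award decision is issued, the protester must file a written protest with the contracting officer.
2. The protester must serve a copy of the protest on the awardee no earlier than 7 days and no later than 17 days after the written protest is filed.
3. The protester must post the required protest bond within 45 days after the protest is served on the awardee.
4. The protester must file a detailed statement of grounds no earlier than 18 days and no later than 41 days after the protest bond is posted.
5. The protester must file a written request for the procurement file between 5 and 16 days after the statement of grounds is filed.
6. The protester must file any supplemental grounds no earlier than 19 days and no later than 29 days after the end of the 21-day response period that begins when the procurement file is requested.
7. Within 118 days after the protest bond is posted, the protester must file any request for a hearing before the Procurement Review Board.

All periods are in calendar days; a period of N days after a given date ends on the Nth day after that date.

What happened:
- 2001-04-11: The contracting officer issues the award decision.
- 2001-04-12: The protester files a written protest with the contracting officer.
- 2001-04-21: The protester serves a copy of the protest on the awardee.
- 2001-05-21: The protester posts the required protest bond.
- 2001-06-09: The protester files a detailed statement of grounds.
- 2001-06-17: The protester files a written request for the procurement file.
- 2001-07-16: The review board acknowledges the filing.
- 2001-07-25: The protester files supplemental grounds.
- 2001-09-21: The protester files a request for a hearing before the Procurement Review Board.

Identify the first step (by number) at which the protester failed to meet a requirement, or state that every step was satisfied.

(1) due by 2001-04-11 + 56 days = 2001-06-06; done 2001-04-12 — timely.
(2) the permitted window runs from 2001-04-12 + 7 = 2001-04-19 to 2001-04-12 + 17 = 2001-04-29; done 2001-04-21 — within the window.
(3) due by 2001-04-21 + 45 days = 2001-06-05; completed 2001-05-21, before the deadline.
(4) the permitted window runs from 2001-05-21 + 18 = 2001-06-08 to 2001-05-21 + 41 = 2001-07-01; done 2001-06-09 — within the window.
(5) the permitted window runs from 2001-06-09 + 5 = 2001-06-14 to 2001-06-09 + 16 = 2001-06-25; done 2001-06-17, which is between those dates.
(6) the permitted window runs from 2001-07-08 + 19 = 2001-07-27 to 2001-07-08 + 29 = 2001-08-06; done 2001-07-25 — 2 days before the window opened.
The analysis stops there.

Step 6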